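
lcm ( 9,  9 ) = 9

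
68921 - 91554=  - 22633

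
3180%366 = 252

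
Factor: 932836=2^2*101^1 *2309^1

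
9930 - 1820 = 8110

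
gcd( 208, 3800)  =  8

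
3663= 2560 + 1103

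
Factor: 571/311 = 311^( - 1) * 571^1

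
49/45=1+4/45 = 1.09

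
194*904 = 175376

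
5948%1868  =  344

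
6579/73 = 90 + 9/73 = 90.12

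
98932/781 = 98932/781 = 126.67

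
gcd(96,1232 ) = 16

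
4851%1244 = 1119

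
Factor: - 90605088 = -2^5*3^3*7^1 * 71^1 * 211^1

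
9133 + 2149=11282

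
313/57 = 5+28/57 = 5.49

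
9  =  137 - 128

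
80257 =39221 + 41036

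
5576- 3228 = 2348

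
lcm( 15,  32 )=480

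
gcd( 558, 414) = 18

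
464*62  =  28768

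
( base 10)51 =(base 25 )21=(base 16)33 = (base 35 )1G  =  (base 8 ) 63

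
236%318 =236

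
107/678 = 107/678 = 0.16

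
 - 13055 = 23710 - 36765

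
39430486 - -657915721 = 697346207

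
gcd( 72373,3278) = 1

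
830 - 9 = 821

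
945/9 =105 = 105.00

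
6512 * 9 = 58608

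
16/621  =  16/621 = 0.03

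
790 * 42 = 33180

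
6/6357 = 2/2119 = 0.00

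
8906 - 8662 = 244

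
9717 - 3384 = 6333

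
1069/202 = 1069/202 = 5.29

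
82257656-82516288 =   -  258632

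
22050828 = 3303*6676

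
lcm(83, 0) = 0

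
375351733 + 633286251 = 1008637984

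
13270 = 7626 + 5644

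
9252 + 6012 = 15264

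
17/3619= 17/3619 = 0.00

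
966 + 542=1508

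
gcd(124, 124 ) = 124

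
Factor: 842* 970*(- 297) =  -2^2*3^3*5^1*11^1*97^1*421^1  =  - 242571780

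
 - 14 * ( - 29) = 406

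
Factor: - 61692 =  -2^2*3^1*53^1*97^1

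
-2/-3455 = 2/3455= 0.00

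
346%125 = 96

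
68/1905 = 68/1905 = 0.04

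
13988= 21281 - 7293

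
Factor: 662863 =101^1*6563^1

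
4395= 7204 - 2809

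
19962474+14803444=34765918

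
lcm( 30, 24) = 120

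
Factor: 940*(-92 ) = - 2^4*5^1*23^1*47^1  =  -86480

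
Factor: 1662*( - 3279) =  - 2^1*3^2*277^1*1093^1 =-  5449698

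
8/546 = 4/273 = 0.01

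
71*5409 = 384039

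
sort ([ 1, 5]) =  [ 1,5]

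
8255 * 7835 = 64677925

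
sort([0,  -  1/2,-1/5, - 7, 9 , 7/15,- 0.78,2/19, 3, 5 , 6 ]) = [-7, -0.78, -1/2, -1/5 , 0, 2/19,7/15,3, 5,6,9 ] 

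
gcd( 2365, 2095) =5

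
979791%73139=28984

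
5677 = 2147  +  3530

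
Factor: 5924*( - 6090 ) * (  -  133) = 2^3*3^1*5^1 * 7^2*19^1*29^1*1481^1= 4798262280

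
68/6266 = 34/3133=0.01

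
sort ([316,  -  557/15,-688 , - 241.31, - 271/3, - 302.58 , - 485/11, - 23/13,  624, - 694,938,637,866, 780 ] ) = [ - 694 , - 688, - 302.58, - 241.31,-271/3, - 485/11,-557/15,-23/13,316 , 624,637,780, 866,938]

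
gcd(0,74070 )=74070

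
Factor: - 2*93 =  - 2^1*3^1*31^1 = - 186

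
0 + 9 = 9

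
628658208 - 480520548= 148137660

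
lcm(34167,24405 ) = 170835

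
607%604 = 3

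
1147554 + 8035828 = 9183382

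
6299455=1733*3635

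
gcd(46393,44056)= 1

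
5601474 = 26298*213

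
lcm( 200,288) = 7200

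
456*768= 350208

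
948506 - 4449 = 944057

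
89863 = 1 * 89863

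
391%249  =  142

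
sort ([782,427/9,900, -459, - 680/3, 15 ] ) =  [- 459, - 680/3, 15 , 427/9, 782, 900 ]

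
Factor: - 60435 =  - 3^2*5^1 * 17^1*79^1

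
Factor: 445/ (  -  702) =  - 2^( - 1)*3^(  -  3)*5^1*13^ ( - 1 )*89^1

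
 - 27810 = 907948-935758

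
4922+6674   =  11596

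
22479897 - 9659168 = 12820729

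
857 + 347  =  1204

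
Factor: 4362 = 2^1*3^1*727^1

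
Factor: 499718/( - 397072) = -249859/198536 = - 2^ (-3 )*13^ ( - 1)*23^( - 1)*83^(-1 ) * 249859^1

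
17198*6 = 103188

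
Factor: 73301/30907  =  23^1*31^( - 1 )*997^( - 1 )*3187^1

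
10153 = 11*923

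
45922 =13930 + 31992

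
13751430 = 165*83342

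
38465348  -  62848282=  - 24382934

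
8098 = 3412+4686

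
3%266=3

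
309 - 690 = - 381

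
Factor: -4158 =- 2^1*3^3*7^1 * 11^1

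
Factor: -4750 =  -2^1*5^3*19^1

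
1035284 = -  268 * (-3863 ) 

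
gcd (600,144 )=24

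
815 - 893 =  - 78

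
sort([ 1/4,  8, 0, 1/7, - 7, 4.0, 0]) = [-7,0,0,1/7,1/4,4.0,8] 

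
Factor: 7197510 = 2^1*3^1*5^1*29^1*8273^1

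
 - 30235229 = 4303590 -34538819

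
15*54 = 810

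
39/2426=39/2426= 0.02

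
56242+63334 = 119576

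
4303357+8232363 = 12535720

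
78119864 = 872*89587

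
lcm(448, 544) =7616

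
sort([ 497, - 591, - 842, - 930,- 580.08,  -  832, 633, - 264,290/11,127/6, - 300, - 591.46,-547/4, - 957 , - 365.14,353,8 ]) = [ - 957,-930,  -  842,-832, - 591.46, - 591, - 580.08 , - 365.14, - 300, - 264,-547/4,8, 127/6, 290/11,353,497,633]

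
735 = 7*105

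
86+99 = 185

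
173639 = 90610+83029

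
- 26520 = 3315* ( - 8 ) 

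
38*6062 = 230356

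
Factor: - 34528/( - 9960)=52/15 = 2^2 * 3^(- 1)*5^ ( - 1 )*13^1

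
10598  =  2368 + 8230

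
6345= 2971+3374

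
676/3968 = 169/992 = 0.17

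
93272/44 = 2119 + 9/11 = 2119.82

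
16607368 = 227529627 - 210922259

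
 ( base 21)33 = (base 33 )20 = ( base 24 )2I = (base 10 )66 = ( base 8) 102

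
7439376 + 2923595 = 10362971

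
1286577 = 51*25227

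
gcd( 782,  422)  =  2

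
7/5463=7/5463 =0.00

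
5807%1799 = 410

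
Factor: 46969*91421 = 4293952949 =11^1*13^1*3613^1 * 8311^1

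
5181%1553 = 522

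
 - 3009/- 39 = 77+2/13 = 77.15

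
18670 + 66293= 84963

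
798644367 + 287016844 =1085661211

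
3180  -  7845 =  - 4665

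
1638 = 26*63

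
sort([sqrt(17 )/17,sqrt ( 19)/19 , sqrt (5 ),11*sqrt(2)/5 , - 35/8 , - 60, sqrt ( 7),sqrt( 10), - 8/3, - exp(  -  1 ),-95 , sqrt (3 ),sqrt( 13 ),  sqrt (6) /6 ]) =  [ - 95, -60, - 35/8 , - 8/3, - exp(-1), sqrt(19 ) /19,sqrt( 17 ) /17, sqrt (6)/6 , sqrt(3), sqrt (5 ), sqrt(7 ), 11*sqrt( 2)/5, sqrt(10), sqrt(13) ] 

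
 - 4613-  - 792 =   -  3821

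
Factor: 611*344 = 210184 = 2^3  *13^1 * 43^1 * 47^1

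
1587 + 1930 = 3517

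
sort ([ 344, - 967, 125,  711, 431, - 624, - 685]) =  [ - 967, - 685, - 624, 125, 344, 431,711]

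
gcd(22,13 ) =1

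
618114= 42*14717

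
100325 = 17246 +83079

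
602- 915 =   -  313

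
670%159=34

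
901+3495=4396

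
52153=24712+27441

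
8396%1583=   481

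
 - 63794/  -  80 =797  +  17/40=797.42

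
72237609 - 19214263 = 53023346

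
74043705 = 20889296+53154409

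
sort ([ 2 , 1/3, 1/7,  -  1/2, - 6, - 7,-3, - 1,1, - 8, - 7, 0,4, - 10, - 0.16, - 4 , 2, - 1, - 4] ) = [ - 10, - 8, - 7, - 7, - 6, - 4, - 4,-3, - 1, - 1, - 1/2, - 0.16, 0 , 1/7, 1/3,1,2 , 2,4]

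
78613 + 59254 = 137867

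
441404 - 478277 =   -  36873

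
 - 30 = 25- 55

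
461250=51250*9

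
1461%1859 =1461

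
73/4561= 73/4561 = 0.02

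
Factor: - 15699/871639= - 3^1*5233^1*871639^(  -  1) 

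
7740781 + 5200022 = 12940803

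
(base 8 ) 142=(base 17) 5d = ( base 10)98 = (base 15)68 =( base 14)70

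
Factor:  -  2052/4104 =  - 1/2  =  - 2^ ( - 1)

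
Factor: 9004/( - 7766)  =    -  4502/3883 = -  2^1 * 11^( - 1 )*353^( - 1 )*2251^1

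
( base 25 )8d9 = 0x14d6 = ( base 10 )5334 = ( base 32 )56M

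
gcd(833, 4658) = 17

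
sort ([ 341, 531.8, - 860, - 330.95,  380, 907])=[  -  860, - 330.95,341,380,531.8, 907] 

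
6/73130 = 3/36565 = 0.00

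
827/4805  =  827/4805 = 0.17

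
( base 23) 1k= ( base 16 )2b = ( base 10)43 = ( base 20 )23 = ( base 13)34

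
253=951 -698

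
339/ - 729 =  - 1+130/243 =- 0.47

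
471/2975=471/2975 = 0.16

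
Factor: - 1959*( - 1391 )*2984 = 2^3 * 3^1*13^1*107^1*373^1*653^1 = 8131307496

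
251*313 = 78563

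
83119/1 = 83119 = 83119.00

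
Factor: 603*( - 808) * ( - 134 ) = 65288016  =  2^4*3^2 *67^2 * 101^1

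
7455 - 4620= 2835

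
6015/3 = 2005   =  2005.00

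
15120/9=1680 = 1680.00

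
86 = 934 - 848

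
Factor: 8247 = 3^1 *2749^1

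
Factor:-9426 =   -  2^1 * 3^1*1571^1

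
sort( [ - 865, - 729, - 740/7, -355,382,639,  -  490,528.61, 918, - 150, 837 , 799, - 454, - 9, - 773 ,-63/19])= [ - 865, - 773, - 729, - 490, - 454,-355,  -  150, - 740/7 , - 9, - 63/19,382,528.61,639,799,837,918] 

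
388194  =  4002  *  97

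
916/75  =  916/75  =  12.21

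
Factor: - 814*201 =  - 163614  =  -2^1*3^1 * 11^1 * 37^1*67^1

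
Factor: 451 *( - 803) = - 362153= - 11^2* 41^1 * 73^1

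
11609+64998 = 76607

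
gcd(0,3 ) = 3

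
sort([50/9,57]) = [50/9 , 57]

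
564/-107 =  - 6 + 78/107 = - 5.27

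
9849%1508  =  801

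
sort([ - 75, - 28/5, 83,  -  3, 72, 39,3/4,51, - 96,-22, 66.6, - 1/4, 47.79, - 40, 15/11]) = [ - 96 ,- 75,-40, - 22  , - 28/5, - 3, - 1/4, 3/4, 15/11,39, 47.79,51,  66.6, 72, 83]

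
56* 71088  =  3980928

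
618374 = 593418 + 24956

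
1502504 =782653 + 719851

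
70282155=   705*99691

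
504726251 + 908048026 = 1412774277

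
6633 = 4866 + 1767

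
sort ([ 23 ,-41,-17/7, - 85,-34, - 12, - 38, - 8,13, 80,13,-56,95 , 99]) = [  -  85, - 56, - 41, -38,-34, - 12, -8, - 17/7,13 , 13,23, 80,95,99 ]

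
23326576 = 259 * 90064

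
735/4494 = 35/214 = 0.16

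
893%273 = 74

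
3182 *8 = 25456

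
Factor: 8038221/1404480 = 2^( - 6)*5^( - 1)*7^ (-1)*11^(-1 )  *  19^ (-1 )*2679407^1  =  2679407/468160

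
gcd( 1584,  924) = 132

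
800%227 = 119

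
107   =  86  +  21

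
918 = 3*306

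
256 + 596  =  852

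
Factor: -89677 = -7^1*23^1*557^1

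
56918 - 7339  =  49579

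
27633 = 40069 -12436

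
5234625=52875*99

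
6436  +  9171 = 15607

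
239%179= 60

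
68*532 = 36176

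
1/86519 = 1/86519 = 0.00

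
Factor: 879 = 3^1 * 293^1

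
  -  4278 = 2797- 7075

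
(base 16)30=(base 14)36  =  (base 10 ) 48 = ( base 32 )1g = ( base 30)1I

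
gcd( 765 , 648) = 9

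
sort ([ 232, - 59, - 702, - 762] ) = [ - 762, - 702, -59,232 ] 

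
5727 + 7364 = 13091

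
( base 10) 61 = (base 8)75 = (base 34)1R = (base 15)41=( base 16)3D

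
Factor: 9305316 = 2^2*3^2*53^1*4877^1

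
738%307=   124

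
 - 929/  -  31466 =929/31466 = 0.03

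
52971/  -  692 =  - 77  +  313/692 = - 76.55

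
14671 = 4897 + 9774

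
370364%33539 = 1435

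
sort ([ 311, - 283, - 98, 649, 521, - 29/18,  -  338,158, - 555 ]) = [  -  555, - 338,- 283, - 98,  -  29/18,158,311,521,649]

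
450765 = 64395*7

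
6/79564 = 3/39782 = 0.00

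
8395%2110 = 2065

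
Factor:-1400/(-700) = 2 = 2^1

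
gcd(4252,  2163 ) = 1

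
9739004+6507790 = 16246794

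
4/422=2/211=0.01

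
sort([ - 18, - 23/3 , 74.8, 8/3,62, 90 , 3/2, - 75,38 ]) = [ - 75, - 18, - 23/3,3/2, 8/3,38, 62,  74.8,90] 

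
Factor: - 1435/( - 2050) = 2^( - 1)*5^( - 1)*7^1 = 7/10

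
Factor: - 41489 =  - 7^1*5927^1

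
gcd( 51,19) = 1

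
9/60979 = 9/60979 = 0.00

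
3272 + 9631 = 12903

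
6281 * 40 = 251240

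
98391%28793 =12012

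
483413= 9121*53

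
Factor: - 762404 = -2^2*23^1*8287^1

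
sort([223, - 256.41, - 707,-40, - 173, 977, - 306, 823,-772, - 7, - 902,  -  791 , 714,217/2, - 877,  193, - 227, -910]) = [ - 910,- 902,- 877, - 791,  -  772,-707, - 306,-256.41, - 227, - 173, - 40 , - 7, 217/2,193,  223, 714,823, 977]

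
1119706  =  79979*14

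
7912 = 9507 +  - 1595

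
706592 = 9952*71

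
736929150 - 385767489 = 351161661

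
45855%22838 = 179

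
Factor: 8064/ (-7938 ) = - 2^6*3^ ( - 2)*7^ (- 1)=- 64/63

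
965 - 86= 879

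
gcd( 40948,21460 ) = 116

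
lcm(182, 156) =1092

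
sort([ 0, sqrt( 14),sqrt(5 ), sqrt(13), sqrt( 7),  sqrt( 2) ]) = [0,  sqrt( 2), sqrt( 5),sqrt( 7 ), sqrt( 13),  sqrt( 14)]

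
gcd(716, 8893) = 1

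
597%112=37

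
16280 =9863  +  6417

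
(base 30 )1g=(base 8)56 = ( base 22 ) 22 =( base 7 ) 64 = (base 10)46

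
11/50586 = 11/50586 = 0.00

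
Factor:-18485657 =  - 43^1*429899^1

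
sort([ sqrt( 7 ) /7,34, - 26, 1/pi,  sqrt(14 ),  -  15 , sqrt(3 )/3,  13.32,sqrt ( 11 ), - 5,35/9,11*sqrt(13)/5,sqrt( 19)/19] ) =[ - 26,-15,  -  5,  sqrt ( 19 )/19,  1/pi,  sqrt (7)/7, sqrt( 3)/3,sqrt( 11) , sqrt( 14 ),35/9, 11*sqrt(13)/5,13.32,34 ]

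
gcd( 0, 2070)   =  2070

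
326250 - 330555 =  - 4305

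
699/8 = 699/8 = 87.38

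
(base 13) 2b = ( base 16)25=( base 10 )37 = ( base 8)45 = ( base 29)18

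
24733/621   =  24733/621 = 39.83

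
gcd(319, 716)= 1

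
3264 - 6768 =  - 3504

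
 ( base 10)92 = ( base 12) 78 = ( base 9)112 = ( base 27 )3B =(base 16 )5C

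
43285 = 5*8657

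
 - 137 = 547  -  684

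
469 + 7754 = 8223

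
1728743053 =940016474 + 788726579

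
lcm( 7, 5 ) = 35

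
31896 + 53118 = 85014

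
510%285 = 225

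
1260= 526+734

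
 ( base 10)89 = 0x59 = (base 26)3B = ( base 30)2t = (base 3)10022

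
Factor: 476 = 2^2*7^1*17^1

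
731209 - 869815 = - 138606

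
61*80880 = 4933680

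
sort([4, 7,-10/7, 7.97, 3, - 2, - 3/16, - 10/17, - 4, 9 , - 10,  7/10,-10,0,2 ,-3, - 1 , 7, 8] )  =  [ - 10, - 10, - 4,-3, - 2, -10/7, - 1,-10/17, - 3/16, 0,7/10 , 2  ,  3, 4, 7, 7 , 7.97, 8, 9]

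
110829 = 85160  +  25669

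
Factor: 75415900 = 2^2*5^2*7^2* 15391^1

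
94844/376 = 23711/94 = 252.24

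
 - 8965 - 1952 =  - 10917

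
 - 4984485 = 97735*(  -  51)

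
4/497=4/497=0.01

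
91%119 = 91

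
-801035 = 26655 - 827690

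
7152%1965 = 1257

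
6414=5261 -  - 1153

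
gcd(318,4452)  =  318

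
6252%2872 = 508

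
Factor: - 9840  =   - 2^4*3^1*5^1*41^1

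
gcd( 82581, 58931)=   1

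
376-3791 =-3415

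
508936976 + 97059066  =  605996042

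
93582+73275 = 166857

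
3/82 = 3/82 = 0.04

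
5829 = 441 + 5388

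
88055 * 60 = 5283300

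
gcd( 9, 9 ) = 9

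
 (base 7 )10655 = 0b101010101111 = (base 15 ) C25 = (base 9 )3668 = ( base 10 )2735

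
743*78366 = 58225938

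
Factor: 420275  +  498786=919061 = 11^1*13^1*6427^1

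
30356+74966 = 105322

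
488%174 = 140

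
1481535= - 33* ( - 44895)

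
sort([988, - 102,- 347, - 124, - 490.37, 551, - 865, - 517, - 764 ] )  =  [ - 865,-764, - 517,-490.37, - 347, - 124, - 102, 551, 988 ] 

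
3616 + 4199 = 7815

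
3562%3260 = 302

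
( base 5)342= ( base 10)97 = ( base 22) 49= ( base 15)67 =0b1100001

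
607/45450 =607/45450 = 0.01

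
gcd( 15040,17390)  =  470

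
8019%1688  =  1267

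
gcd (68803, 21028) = 7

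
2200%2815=2200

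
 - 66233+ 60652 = -5581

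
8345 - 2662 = 5683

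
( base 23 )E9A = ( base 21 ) h60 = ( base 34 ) 6k7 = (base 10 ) 7623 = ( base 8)16707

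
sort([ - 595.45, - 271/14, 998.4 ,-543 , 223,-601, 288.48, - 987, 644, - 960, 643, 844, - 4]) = [ - 987, - 960, - 601, - 595.45, - 543, - 271/14, - 4,  223, 288.48,643, 644, 844, 998.4 ]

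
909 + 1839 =2748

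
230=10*23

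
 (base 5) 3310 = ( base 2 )111000111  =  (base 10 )455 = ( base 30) f5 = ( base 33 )dq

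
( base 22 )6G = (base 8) 224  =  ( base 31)4o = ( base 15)9d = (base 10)148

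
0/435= 0  =  0.00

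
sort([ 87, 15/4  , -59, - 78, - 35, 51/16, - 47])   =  [  -  78 , - 59, - 47, - 35,51/16, 15/4, 87]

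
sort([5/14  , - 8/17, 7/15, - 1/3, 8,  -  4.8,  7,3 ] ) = [ - 4.8, - 8/17,-1/3,5/14, 7/15, 3,7,8 ] 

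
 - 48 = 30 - 78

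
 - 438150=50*(-8763 )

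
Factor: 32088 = 2^3*3^1*7^1 * 191^1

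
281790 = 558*505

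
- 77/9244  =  - 1+ 9167/9244 = -0.01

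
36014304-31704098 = 4310206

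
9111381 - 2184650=6926731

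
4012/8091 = 4012/8091 =0.50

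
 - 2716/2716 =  - 1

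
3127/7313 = 3127/7313=   0.43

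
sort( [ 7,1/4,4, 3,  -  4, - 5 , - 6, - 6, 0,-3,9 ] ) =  [ - 6, - 6, - 5, - 4, - 3,0 , 1/4, 3 , 4,  7, 9] 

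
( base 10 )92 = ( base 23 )40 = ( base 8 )134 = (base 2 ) 1011100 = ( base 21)48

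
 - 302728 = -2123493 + 1820765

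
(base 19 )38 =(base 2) 1000001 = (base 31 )23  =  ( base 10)65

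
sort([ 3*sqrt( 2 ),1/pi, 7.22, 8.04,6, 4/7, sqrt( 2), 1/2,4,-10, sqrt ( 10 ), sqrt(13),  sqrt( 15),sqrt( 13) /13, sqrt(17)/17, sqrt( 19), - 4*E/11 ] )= [ - 10, - 4*E/11,sqrt( 17) /17, sqrt(13)/13, 1/pi, 1/2, 4/7, sqrt( 2), sqrt( 10),sqrt( 13), sqrt(15), 4, 3*sqrt( 2), sqrt ( 19), 6, 7.22,8.04 ] 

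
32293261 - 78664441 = - 46371180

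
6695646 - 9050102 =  - 2354456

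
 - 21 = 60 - 81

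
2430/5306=1215/2653=0.46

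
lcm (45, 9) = 45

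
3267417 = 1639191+1628226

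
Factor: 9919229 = 9919229^1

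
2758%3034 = 2758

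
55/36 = 55/36= 1.53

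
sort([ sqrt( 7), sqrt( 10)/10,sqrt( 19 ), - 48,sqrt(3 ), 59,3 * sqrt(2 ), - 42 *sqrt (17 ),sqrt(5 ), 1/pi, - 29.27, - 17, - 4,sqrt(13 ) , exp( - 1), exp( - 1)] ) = [ - 42*sqrt(17 ), -48, - 29.27, - 17, - 4,sqrt( 10 ) /10,1/pi,exp(-1),  exp(-1), sqrt(3), sqrt(5 ),  sqrt(7 ),sqrt(13 )  ,  3*sqrt( 2),sqrt( 19),  59] 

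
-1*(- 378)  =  378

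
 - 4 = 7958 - 7962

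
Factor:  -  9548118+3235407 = - 3^1 * 47^1 * 44771^1=- 6312711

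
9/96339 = 3/32113=0.00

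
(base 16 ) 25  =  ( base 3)1101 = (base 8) 45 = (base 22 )1f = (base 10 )37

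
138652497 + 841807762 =980460259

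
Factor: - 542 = -2^1 * 271^1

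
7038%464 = 78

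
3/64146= 1/21382 = 0.00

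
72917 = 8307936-8235019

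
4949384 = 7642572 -2693188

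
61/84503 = 61/84503 = 0.00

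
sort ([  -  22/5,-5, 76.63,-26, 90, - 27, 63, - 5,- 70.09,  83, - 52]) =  [ - 70.09,-52, - 27, - 26, - 5, - 5,-22/5,63, 76.63, 83,90]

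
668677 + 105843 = 774520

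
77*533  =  41041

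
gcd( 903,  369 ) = 3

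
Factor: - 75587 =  - 131^1 * 577^1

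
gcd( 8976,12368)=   16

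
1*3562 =3562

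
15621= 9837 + 5784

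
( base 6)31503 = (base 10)4287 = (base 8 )10277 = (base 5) 114122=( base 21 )9F3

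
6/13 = 6/13 = 0.46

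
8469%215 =84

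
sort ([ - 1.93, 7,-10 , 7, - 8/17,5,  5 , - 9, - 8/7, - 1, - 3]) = [ - 10,  -  9, - 3, - 1.93,- 8/7, - 1,-8/17,5,5, 7,7 ] 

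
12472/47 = 12472/47 = 265.36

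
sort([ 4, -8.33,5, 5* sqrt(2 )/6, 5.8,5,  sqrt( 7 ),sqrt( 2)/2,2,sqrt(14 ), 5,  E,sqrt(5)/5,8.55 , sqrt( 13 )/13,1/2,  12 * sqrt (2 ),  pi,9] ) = [ - 8.33,sqrt( 13) /13, sqrt( 5 )/5, 1/2,sqrt( 2 )/2, 5 * sqrt(2)/6 , 2, sqrt( 7), E,  pi, sqrt( 14 ), 4,  5,5 , 5,  5.8 , 8.55,9, 12 * sqrt( 2 ) ] 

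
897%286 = 39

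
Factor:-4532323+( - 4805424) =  - 23^1*405989^1 = - 9337747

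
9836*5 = 49180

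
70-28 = 42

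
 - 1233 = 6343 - 7576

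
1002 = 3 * 334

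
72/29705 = 72/29705 = 0.00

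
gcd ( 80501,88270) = 1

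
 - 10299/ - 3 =3433 + 0/1 = 3433.00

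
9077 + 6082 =15159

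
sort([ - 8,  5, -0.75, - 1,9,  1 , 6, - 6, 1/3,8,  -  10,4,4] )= [ - 10, - 8, - 6, - 1, - 0.75,1/3,1, 4, 4,5,6, 8, 9 ]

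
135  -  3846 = -3711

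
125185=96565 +28620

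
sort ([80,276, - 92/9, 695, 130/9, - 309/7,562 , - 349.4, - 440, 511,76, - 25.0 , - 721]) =[ -721, - 440 , - 349.4, - 309/7, - 25.0,-92/9,  130/9,76, 80,276 , 511, 562,695 ]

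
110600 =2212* 50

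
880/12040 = 22/301 = 0.07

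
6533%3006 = 521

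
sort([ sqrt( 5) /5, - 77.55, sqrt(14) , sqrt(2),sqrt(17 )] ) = [ - 77.55,sqrt( 5)/5,sqrt( 2), sqrt(14), sqrt(17) ] 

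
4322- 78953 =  - 74631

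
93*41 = 3813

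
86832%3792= 3408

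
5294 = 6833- 1539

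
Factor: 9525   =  3^1*5^2*127^1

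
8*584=4672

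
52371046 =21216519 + 31154527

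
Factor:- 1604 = -2^2*401^1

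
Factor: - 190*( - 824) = 156560 = 2^4 * 5^1*19^1*103^1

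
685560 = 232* 2955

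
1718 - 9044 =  - 7326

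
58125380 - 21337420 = 36787960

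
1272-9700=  - 8428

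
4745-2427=2318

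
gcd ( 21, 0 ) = 21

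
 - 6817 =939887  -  946704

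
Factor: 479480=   2^3*5^1*11987^1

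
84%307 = 84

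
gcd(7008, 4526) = 146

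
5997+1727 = 7724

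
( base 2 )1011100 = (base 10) 92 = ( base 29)35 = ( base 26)3e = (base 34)2O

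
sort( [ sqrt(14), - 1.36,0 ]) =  [  -  1.36,0,  sqrt(14 )]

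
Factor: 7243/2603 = 19^( - 1)*137^( - 1 )*7243^1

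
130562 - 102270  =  28292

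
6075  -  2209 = 3866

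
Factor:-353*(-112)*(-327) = -12928272 = - 2^4*3^1 * 7^1 * 109^1 * 353^1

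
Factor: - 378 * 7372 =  - 2^3*3^3 * 7^1 * 19^1*97^1 =-2786616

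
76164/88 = 865+1/2 =865.50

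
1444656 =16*90291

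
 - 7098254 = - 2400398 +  -4697856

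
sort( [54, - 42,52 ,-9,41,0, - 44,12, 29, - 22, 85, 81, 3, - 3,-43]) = [ - 44, - 43,-42, - 22,  -  9, - 3 , 0, 3,12, 29,41, 52, 54,81,85]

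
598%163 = 109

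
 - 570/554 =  - 2+269/277=-  1.03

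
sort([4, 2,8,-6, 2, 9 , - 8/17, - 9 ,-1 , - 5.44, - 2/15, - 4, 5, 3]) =[ - 9, - 6 , - 5.44, - 4, - 1,  -  8/17, - 2/15,2 , 2, 3, 4, 5,8, 9] 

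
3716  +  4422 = 8138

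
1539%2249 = 1539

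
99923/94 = 99923/94 =1063.01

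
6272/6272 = 1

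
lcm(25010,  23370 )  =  1425570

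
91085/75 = 18217/15 =1214.47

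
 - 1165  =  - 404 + -761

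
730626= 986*741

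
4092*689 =2819388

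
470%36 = 2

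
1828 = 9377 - 7549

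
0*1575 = 0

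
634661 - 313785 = 320876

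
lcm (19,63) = 1197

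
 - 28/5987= - 28/5987 = -0.00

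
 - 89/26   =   - 4 + 15/26 = - 3.42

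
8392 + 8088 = 16480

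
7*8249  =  57743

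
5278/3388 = 1 + 135/242= 1.56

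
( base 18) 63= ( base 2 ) 1101111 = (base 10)111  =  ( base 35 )36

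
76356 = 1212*63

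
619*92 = 56948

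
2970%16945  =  2970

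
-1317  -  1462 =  - 2779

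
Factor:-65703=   -3^1* 11^2*181^1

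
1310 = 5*262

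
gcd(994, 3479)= 497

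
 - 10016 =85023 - 95039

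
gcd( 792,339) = 3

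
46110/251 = 183 + 177/251 = 183.71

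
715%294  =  127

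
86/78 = 1 + 4/39 = 1.10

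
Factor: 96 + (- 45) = 3^1 * 17^1 =51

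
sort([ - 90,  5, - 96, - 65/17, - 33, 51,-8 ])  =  [ - 96 , - 90 ,- 33, - 8, - 65/17,5, 51]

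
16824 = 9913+6911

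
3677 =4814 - 1137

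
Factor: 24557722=2^1*7^2 * 29^1 * 8641^1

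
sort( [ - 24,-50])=[ - 50, - 24]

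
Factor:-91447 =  - 19^1*4813^1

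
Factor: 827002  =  2^1*11^1*37591^1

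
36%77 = 36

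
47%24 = 23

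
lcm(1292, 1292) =1292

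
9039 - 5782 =3257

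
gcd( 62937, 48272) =7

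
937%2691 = 937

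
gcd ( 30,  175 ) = 5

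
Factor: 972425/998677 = 5^2*97^1*157^( - 1)*401^1*6361^( - 1)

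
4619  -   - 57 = 4676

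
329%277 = 52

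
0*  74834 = 0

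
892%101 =84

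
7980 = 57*140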